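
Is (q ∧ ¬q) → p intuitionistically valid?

This is an instance of ex falso quodlibet, which is intuitionistically derivable.
No world can force both q and ¬q, so the antecedent q ∧ ¬q is never forced and the implication holds vacuously at every world.

Yes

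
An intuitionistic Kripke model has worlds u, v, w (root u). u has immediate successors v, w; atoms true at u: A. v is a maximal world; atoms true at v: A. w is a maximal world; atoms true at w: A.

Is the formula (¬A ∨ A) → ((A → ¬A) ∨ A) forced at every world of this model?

u ⊩ (¬A ∨ A) → ((A → ¬A) ∨ A): every world accessible from u that forces ¬A ∨ A (namely u, v, w) also forces (A → ¬A) ∨ A.
Since the root u forces (¬A ∨ A) → ((A → ¬A) ∨ A) and forcing is persistent (monotone upward), every world forces it.

Yes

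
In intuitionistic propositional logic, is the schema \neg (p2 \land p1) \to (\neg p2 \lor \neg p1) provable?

No

This is the constructively invalid direction of De Morgan's law for conjunction, which is not intuitionistically valid.
A Kripke countermodel: worlds s0, s1, s2; order generated by s0 \le s1, s0 \le s2; atoms true at each world — s0:{}; s1:{p2}; s2:{p1}.
s0 \nVdash \neg (p2 \land p1) \to (\neg p2 \lor \neg p1): already at s0 itself, s0 \Vdash \neg (p2 \land p1) but s0 \nVdash \neg p2 \lor \neg p1.
s0 \nVdash \neg p2 \lor \neg p1: neither disjunct is forced at s0.
s0 \nVdash \neg p2 since s1 is accessible from s0 and s1 \Vdash p2.
So the root s0 does not force the formula.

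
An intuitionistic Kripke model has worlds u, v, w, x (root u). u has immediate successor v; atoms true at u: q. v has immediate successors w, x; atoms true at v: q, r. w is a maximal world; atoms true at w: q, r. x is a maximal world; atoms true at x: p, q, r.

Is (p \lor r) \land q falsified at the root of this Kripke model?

u \nVdash (p \lor r) \land q since u fails p \lor r.
So the root u does not force (p \lor r) \land q; the model is a countermodel.

Yes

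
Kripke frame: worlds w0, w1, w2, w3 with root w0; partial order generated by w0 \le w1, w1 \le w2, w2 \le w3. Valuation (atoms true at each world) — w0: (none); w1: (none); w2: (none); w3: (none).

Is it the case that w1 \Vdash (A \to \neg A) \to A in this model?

w1 \nVdash (A \to \neg A) \to A: already at w1 itself, w1 \Vdash A \to \neg A but w1 \nVdash A.
w1 lacks atom A, so w1 \nVdash A.

No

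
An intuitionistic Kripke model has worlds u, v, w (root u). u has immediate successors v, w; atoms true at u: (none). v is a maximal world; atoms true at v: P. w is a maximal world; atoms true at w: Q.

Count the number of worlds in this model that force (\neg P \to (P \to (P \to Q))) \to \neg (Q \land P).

3

u: forces it.
v: forces it.
w: forces it.
Worlds forcing the formula: {u, v, w}.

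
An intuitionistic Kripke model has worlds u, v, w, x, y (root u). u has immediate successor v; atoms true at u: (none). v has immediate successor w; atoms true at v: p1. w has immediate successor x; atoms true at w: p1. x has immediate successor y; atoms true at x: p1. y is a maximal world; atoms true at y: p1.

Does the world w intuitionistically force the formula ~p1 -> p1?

Yes

w ||- ~p1 -> p1 vacuously: no world accessible from w forces the antecedent ~p1.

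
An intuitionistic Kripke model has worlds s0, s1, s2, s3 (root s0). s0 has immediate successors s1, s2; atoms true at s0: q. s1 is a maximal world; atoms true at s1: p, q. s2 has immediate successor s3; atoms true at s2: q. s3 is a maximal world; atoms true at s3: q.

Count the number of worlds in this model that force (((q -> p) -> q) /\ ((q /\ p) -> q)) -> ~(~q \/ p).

s0: does not force it — s0 ||-/- (((q -> p) -> q) /\ ((q /\ p) -> q)) -> ~(~q \/ p): already at s0 itself, s0 ||- ((q -> p) -> q) /\ ((q /\ p) -> q) but s0 ||-/- ~(~q \/ p).
s1: does not force it — s1 ||-/- (((q -> p) -> q) /\ ((q /\ p) -> q)) -> ~(~q \/ p): already at s1 itself, s1 ||- ((q -> p) -> q) /\ ((q /\ p) -> q) but s1 ||-/- ~(~q \/ p).
s2: forces it.
s3: forces it.
Worlds forcing the formula: {s2, s3}.

2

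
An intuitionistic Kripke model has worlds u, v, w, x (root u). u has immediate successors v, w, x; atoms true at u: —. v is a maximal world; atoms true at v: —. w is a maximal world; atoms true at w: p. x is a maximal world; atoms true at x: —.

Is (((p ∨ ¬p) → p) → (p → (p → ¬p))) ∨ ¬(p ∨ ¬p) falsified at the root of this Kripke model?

Yes

u ⊮ (((p ∨ ¬p) → p) → (p → (p → ¬p))) ∨ ¬(p ∨ ¬p): neither disjunct is forced at u.
u ⊮ ((p ∨ ¬p) → p) → (p → (p → ¬p)): at the accessible world w, w ⊩ (p ∨ ¬p) → p but w ⊮ p → (p → ¬p).
w ⊮ p → (p → ¬p): already at w itself, w ⊩ p but w ⊮ p → ¬p.
w ⊮ p → ¬p: already at w itself, w ⊩ p but w ⊮ ¬p.
w ⊮ ¬p since w is accessible from w and w ⊩ p.
So the root u does not force (((p ∨ ¬p) → p) → (p → (p → ¬p))) ∨ ¬(p ∨ ¬p); the model is a countermodel.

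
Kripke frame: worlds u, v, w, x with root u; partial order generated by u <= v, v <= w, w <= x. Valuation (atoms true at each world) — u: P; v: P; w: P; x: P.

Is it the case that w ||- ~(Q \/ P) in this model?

No

w ||-/- ~(Q \/ P) since w is accessible from w and w ||- Q \/ P.
w ||- Q \/ P via the disjunct P.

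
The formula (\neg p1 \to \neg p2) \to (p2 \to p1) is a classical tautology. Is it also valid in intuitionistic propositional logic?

No

This is the converse of contraposition, which is not intuitionistically valid.
A Kripke countermodel: worlds s0, s1; order generated by s0 \le s1; atoms true at each world — s0:{p2}; s1:{p1,p2}.
s0 \nVdash (\neg p1 \to \neg p2) \to (p2 \to p1): already at s0 itself, s0 \Vdash \neg p1 \to \neg p2 but s0 \nVdash p2 \to p1.
s0 \nVdash p2 \to p1: already at s0 itself, s0 \Vdash p2 but s0 \nVdash p1.
s0 lacks atom p1, so s0 \nVdash p1.
So the root s0 does not force the formula.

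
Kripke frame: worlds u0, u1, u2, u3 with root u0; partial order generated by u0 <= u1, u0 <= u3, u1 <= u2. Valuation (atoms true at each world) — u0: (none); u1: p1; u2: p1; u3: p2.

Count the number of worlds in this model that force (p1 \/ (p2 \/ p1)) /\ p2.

1

u0: does not force it — u0 ||-/- (p1 \/ (p2 \/ p1)) /\ p2 since u0 fails p1 \/ (p2 \/ p1).
u1: does not force it — u1 ||-/- (p1 \/ (p2 \/ p1)) /\ p2 since u1 fails p2.
u2: does not force it.
u3: forces it.
Worlds forcing the formula: {u3}.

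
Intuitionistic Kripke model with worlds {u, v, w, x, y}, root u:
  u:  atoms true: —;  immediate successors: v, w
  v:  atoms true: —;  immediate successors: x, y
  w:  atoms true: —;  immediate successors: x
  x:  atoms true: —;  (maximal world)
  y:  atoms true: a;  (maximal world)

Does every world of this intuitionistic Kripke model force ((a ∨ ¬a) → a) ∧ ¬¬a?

Not every world: u ⊮ ((a ∨ ¬a) → a) ∧ ¬¬a.
u ⊮ ((a ∨ ¬a) → a) ∧ ¬¬a since u fails (a ∨ ¬a) → a.

No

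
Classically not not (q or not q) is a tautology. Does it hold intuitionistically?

Yes

This is the double negation of excluded middle, which is intuitionistically derivable.
Assuming not (q or not q): from q we'd get q or not q, so not q; but then q or not q again — contradiction. Hence not not (q or not q).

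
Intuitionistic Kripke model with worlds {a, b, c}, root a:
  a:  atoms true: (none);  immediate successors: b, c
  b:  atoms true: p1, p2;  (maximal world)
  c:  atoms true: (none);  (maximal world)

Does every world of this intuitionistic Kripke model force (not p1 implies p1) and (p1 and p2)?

Not every world: a does not force (not p1 implies p1) and (p1 and p2).
a does not force (not p1 implies p1) and (p1 and p2) since a fails not p1 implies p1.

No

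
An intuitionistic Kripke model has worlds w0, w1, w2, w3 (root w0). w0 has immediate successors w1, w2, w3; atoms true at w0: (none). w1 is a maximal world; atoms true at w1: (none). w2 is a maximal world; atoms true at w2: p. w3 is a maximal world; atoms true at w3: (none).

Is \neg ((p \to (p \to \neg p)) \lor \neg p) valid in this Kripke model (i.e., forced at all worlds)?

Not every world: w0 \nVdash \neg ((p \to (p \to \neg p)) \lor \neg p).
w0 \nVdash \neg ((p \to (p \to \neg p)) \lor \neg p) since w1 is accessible from w0 and w1 \Vdash (p \to (p \to \neg p)) \lor \neg p.
w1 \Vdash (p \to (p \to \neg p)) \lor \neg p via the disjunct p \to (p \to \neg p).

No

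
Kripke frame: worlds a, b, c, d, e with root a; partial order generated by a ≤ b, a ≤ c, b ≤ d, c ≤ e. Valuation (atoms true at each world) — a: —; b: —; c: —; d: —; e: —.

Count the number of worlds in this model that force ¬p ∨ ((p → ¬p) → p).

a: forces it.
b: forces it.
c: forces it.
d: forces it.
e: forces it.
Worlds forcing the formula: {a, b, c, d, e}.

5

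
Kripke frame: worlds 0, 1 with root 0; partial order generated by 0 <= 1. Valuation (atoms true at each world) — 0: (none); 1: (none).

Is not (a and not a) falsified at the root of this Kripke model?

0 forces not (a and not a): no world accessible from 0 forces a and not a.
So the root 0 forces not (a and not a); the model is not a countermodel.

No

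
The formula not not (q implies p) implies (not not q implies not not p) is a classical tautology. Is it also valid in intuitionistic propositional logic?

Yes

This is the distribution of double negation over implication, which is intuitionistically derivable.
Assume not not (q implies p) and not not q; suppose not p. Then q implies p would give not q (by contraposition), contradicting not not q; so not (q implies p), contradicting not not (q implies p). Hence not not p.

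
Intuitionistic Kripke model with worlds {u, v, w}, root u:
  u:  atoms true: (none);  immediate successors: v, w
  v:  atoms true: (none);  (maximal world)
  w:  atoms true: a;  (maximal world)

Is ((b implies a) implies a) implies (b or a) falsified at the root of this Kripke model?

No

u forces ((b implies a) implies a) implies (b or a): every world accessible from u that forces (b implies a) implies a (namely w) also forces b or a.
So the root u forces ((b implies a) implies a) implies (b or a); the model is not a countermodel.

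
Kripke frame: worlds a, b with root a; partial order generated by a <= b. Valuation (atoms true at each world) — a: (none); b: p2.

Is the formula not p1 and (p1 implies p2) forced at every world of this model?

Yes

a forces not p1 and (p1 implies p2) since a forces both conjuncts.
Since the root a forces not p1 and (p1 implies p2) and forcing is persistent (monotone upward), every world forces it.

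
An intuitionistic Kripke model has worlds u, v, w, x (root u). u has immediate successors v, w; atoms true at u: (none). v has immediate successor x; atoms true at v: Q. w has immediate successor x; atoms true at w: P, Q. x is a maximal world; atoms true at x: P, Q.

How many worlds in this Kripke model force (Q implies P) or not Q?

2

u: does not force it — u does not force (Q implies P) or not Q: neither disjunct is forced at u.
v: does not force it — v does not force (Q implies P) or not Q: neither disjunct is forced at v.
w: forces it.
x: forces it.
Worlds forcing the formula: {w, x}.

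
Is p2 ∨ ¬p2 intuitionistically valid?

No

This is the law of excluded middle, which is not intuitionistically valid.
A Kripke countermodel: worlds s0, s1; order generated by s0 ≤ s1; atoms true at each world — s0:{}; s1:{p2}.
s0 ⊮ p2 ∨ ¬p2: neither disjunct is forced at s0.
s0 lacks atom p2, so s0 ⊮ p2.
So the root s0 does not force the formula.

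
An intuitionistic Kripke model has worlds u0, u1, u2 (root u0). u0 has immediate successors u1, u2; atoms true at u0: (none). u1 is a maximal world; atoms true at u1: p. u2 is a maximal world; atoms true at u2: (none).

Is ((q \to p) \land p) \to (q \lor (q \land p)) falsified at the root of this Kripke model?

u0 \nVdash ((q \to p) \land p) \to (q \lor (q \land p)): at the accessible world u1, u1 \Vdash (q \to p) \land p but u1 \nVdash q \lor (q \land p).
u1 \nVdash q \lor (q \land p): neither disjunct is forced at u1.
u1 lacks atom q, so u1 \nVdash q.
So the root u0 does not force ((q \to p) \land p) \to (q \lor (q \land p)); the model is a countermodel.

Yes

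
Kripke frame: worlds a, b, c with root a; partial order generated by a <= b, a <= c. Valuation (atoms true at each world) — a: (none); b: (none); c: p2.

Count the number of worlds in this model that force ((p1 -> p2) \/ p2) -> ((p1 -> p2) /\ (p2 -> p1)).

1

a: does not force it — a ||-/- ((p1 -> p2) \/ p2) -> ((p1 -> p2) /\ (p2 -> p1)): already at a itself, a ||- (p1 -> p2) \/ p2 but a ||-/- (p1 -> p2) /\ (p2 -> p1).
b: forces it.
c: does not force it — c ||-/- ((p1 -> p2) \/ p2) -> ((p1 -> p2) /\ (p2 -> p1)): already at c itself, c ||- (p1 -> p2) \/ p2 but c ||-/- (p1 -> p2) /\ (p2 -> p1).
Worlds forcing the formula: {b}.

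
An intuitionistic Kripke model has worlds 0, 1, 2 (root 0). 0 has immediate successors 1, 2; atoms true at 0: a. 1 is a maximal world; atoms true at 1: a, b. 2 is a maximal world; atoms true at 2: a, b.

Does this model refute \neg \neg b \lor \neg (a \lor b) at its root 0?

0 \Vdash \neg \neg b \lor \neg (a \lor b) via the disjunct \neg \neg b.
So the root 0 forces \neg \neg b \lor \neg (a \lor b); the model is not a countermodel.

No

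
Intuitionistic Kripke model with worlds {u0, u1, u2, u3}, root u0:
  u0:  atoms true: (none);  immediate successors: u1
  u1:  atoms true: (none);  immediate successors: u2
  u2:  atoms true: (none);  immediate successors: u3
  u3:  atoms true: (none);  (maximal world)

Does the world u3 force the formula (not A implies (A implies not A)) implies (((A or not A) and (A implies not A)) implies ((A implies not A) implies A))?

No

u3 does not force (not A implies (A implies not A)) implies (((A or not A) and (A implies not A)) implies ((A implies not A) implies A)): already at u3 itself, u3 forces not A implies (A implies not A) but u3 does not force ((A or not A) and (A implies not A)) implies ((A implies not A) implies A).
u3 does not force ((A or not A) and (A implies not A)) implies ((A implies not A) implies A): already at u3 itself, u3 forces (A or not A) and (A implies not A) but u3 does not force (A implies not A) implies A.
u3 does not force (A implies not A) implies A: already at u3 itself, u3 forces A implies not A but u3 does not force A.
u3 lacks atom A, so u3 does not force A.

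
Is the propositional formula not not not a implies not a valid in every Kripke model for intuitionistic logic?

This is triple-negation reduction, which is intuitionistically derivable.
Assume not not not a and suppose a. Then not not a (double-negation introduction), contradicting not not not a. So not a.

Yes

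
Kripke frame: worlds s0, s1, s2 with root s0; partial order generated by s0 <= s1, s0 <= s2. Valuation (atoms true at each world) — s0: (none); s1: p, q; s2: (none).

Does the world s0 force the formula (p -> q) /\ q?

s0 ||-/- (p -> q) /\ q since s0 fails q.

No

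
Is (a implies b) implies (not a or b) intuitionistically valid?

No

This is the material-implication-as-disjunction principle, which is not intuitionistically valid.
A Kripke countermodel: worlds u, v; order generated by u <= v; atoms true at each world — u:{}; v:{a,b}.
u does not force (a implies b) implies (not a or b): already at u itself, u forces a implies b but u does not force not a or b.
u does not force not a or b: neither disjunct is forced at u.
u does not force not a since v is accessible from u and v forces a.
So the root u does not force the formula.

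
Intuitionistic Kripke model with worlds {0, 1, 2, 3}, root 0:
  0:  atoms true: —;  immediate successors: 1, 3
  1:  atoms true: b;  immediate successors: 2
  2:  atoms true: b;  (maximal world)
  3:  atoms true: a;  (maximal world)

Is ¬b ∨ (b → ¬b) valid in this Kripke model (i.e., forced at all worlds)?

No

Not every world: 0 ⊮ ¬b ∨ (b → ¬b).
0 ⊮ ¬b ∨ (b → ¬b): neither disjunct is forced at 0.
0 ⊮ ¬b since 1 is accessible from 0 and 1 ⊩ b.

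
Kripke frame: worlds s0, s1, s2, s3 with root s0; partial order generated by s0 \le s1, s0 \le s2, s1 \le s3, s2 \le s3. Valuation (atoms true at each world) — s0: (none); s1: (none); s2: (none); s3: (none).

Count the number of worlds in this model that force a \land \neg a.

0

s0: does not force it — s0 \nVdash a \land \neg a since s0 fails a.
s1: does not force it.
s2: does not force it.
s3: does not force it.
Worlds forcing the formula: { }.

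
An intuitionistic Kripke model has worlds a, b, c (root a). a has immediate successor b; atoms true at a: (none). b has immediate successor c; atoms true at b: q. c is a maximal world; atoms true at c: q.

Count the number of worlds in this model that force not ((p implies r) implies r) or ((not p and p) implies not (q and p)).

a: forces it.
b: forces it.
c: forces it.
Worlds forcing the formula: {a, b, c}.

3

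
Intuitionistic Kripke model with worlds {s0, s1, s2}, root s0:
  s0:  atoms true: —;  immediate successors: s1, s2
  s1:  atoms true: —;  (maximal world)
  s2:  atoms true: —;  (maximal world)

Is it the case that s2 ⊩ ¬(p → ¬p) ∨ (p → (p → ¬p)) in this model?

s2 ⊩ ¬(p → ¬p) ∨ (p → (p → ¬p)) via the disjunct p → (p → ¬p).

Yes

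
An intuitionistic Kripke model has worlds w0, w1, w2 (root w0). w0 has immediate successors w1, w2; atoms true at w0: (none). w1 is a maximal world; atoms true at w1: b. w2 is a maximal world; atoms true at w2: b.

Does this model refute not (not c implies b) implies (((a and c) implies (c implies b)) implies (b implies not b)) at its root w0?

w0 forces not (not c implies b) implies (((a and c) implies (c implies b)) implies (b implies not b)) vacuously: no world accessible from w0 forces the antecedent not (not c implies b).
So the root w0 forces not (not c implies b) implies (((a and c) implies (c implies b)) implies (b implies not b)); the model is not a countermodel.

No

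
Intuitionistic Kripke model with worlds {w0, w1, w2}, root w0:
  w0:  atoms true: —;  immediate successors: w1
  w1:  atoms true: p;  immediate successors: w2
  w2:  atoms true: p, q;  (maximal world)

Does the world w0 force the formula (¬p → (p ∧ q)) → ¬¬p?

w0 ⊩ (¬p → (p ∧ q)) → ¬¬p: every world accessible from w0 that forces ¬p → (p ∧ q) (namely w0, w1, w2) also forces ¬¬p.

Yes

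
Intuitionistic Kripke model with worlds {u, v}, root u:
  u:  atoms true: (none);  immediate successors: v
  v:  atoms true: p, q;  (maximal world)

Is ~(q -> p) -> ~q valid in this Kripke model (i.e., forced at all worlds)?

u ||- ~(q -> p) -> ~q vacuously: no world accessible from u forces the antecedent ~(q -> p).
Since the root u forces ~(q -> p) -> ~q and forcing is persistent (monotone upward), every world forces it.

Yes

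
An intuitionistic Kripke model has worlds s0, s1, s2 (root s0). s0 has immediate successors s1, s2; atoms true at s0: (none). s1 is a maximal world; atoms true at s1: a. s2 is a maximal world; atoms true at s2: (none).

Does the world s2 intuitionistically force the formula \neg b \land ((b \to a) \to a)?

s2 \nVdash \neg b \land ((b \to a) \to a) since s2 fails (b \to a) \to a.

No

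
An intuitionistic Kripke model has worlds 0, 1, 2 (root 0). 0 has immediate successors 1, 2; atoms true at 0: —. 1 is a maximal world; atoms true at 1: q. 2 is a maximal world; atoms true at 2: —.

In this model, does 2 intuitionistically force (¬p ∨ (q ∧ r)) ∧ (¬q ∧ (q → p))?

Yes

2 ⊩ (¬p ∨ (q ∧ r)) ∧ (¬q ∧ (q → p)) since 2 forces both conjuncts.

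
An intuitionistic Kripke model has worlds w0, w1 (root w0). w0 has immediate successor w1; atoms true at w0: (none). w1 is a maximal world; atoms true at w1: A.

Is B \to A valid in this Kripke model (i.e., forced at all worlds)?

w0 \Vdash B \to A vacuously: no world accessible from w0 forces the antecedent B.
Since the root w0 forces B \to A and forcing is persistent (monotone upward), every world forces it.

Yes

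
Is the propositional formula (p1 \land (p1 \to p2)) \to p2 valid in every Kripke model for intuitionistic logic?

This is modus ponens in implicational form, which is intuitionistically derivable.
If a world forces p1 and p1 \to p2, then applying the implication at that world (which is accessible from itself) gives p2.

Yes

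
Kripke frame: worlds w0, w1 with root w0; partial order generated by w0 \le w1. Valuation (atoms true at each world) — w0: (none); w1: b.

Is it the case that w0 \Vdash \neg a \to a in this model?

w0 \nVdash \neg a \to a: already at w0 itself, w0 \Vdash \neg a but w0 \nVdash a.
w0 lacks atom a, so w0 \nVdash a.

No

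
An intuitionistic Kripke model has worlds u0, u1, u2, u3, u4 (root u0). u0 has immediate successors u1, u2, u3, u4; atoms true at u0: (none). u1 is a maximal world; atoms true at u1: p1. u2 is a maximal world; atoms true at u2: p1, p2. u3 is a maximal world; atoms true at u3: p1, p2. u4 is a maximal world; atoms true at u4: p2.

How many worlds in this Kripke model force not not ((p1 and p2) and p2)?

u0: does not force it — u0 does not force not not ((p1 and p2) and p2) since u1 is accessible from u0 and u1 forces not ((p1 and p2) and p2).
u1: does not force it — u1 does not force not not ((p1 and p2) and p2) since u1 is accessible from u1 and u1 forces not ((p1 and p2) and p2).
u2: forces it.
u3: forces it.
u4: does not force it.
Worlds forcing the formula: {u2, u3}.

2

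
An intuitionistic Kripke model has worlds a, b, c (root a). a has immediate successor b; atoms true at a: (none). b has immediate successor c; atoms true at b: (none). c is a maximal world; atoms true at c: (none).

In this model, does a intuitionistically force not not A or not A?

Yes

a forces not not A or not A via the disjunct not A.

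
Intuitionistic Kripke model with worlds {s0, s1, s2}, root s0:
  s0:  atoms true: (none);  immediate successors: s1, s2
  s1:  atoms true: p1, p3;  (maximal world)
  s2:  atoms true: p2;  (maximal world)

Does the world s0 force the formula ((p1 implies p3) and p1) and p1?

s0 does not force ((p1 implies p3) and p1) and p1 since s0 fails (p1 implies p3) and p1.

No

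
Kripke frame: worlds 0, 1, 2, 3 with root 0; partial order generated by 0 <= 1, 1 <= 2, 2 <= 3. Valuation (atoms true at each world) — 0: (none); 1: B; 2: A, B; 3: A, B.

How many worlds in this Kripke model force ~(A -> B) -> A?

0: forces it.
1: forces it.
2: forces it.
3: forces it.
Worlds forcing the formula: {0, 1, 2, 3}.

4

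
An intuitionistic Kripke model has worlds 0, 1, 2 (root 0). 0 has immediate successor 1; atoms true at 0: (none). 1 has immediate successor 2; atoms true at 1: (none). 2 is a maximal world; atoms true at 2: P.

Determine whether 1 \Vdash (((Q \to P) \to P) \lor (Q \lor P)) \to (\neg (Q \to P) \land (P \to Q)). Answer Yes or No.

1 \nVdash (((Q \to P) \to P) \lor (Q \lor P)) \to (\neg (Q \to P) \land (P \to Q)): at the accessible world 2, 2 \Vdash ((Q \to P) \to P) \lor (Q \lor P) but 2 \nVdash \neg (Q \to P) \land (P \to Q).
2 \nVdash \neg (Q \to P) \land (P \to Q) since 2 fails \neg (Q \to P).

No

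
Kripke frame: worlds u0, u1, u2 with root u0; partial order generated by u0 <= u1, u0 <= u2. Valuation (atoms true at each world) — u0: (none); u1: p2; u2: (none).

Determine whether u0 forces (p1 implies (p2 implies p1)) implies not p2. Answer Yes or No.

u0 does not force (p1 implies (p2 implies p1)) implies not p2: already at u0 itself, u0 forces p1 implies (p2 implies p1) but u0 does not force not p2.
u0 does not force not p2 since u1 is accessible from u0 and u1 forces p2.

No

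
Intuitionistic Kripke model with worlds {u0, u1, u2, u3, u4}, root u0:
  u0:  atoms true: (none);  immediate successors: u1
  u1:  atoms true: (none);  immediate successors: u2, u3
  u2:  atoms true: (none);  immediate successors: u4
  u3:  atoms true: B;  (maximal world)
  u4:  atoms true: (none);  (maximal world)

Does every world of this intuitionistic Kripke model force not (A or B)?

No

Not every world: u0 does not force not (A or B).
u0 does not force not (A or B) since u3 is accessible from u0 and u3 forces A or B.
u3 forces A or B via the disjunct B.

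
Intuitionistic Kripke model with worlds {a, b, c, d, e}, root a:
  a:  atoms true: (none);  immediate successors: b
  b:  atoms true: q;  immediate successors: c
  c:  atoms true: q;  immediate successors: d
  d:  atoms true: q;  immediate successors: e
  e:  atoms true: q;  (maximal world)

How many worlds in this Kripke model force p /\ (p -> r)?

0

a: does not force it — a ||-/- p /\ (p -> r) since a fails p.
b: does not force it — b ||-/- p /\ (p -> r) since b fails p.
c: does not force it.
d: does not force it.
e: does not force it.
Worlds forcing the formula: { }.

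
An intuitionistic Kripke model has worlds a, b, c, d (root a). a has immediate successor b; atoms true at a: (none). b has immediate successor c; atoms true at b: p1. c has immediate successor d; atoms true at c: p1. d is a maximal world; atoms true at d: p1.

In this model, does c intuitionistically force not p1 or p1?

c forces not p1 or p1 via the disjunct p1.

Yes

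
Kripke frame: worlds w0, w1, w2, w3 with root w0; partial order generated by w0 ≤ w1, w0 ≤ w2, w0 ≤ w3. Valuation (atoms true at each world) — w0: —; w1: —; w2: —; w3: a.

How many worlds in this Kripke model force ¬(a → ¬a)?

1

w0: does not force it — w0 ⊮ ¬(a → ¬a) since w1 is accessible from w0 and w1 ⊩ a → ¬a.
w1: does not force it — w1 ⊮ ¬(a → ¬a) since w1 is accessible from w1 and w1 ⊩ a → ¬a.
w2: does not force it.
w3: forces it.
Worlds forcing the formula: {w3}.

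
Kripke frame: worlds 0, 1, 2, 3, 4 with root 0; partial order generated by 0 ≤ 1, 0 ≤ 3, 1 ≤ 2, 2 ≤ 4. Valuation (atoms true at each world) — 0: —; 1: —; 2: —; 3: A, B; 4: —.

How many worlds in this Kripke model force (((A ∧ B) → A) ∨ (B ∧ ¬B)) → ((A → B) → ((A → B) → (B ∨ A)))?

1

0: does not force it — 0 ⊮ (((A ∧ B) → A) ∨ (B ∧ ¬B)) → ((A → B) → ((A → B) → (B ∨ A))): already at 0 itself, 0 ⊩ ((A ∧ B) → A) ∨ (B ∧ ¬B) but 0 ⊮ (A → B) → ((A → B) → (B ∨ A)).
1: does not force it — 1 ⊮ (((A ∧ B) → A) ∨ (B ∧ ¬B)) → ((A → B) → ((A → B) → (B ∨ A))): already at 1 itself, 1 ⊩ ((A ∧ B) → A) ∨ (B ∧ ¬B) but 1 ⊮ (A → B) → ((A → B) → (B ∨ A)).
2: does not force it.
3: forces it.
4: does not force it.
Worlds forcing the formula: {3}.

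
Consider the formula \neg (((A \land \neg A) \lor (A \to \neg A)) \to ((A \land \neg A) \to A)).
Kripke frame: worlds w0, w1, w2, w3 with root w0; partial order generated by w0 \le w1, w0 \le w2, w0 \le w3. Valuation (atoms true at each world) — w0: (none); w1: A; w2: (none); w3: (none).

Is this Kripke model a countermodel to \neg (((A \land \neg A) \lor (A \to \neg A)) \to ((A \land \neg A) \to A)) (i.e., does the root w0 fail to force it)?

Yes

w0 \nVdash \neg (((A \land \neg A) \lor (A \to \neg A)) \to ((A \land \neg A) \to A)) since w0 is accessible from w0 and w0 \Vdash ((A \land \neg A) \lor (A \to \neg A)) \to ((A \land \neg A) \to A).
w0 \Vdash ((A \land \neg A) \lor (A \to \neg A)) \to ((A \land \neg A) \to A): every world accessible from w0 that forces (A \land \neg A) \lor (A \to \neg A) (namely w2, w3) also forces (A \land \neg A) \to A.
So the root w0 does not force \neg (((A \land \neg A) \lor (A \to \neg A)) \to ((A \land \neg A) \to A)); the model is a countermodel.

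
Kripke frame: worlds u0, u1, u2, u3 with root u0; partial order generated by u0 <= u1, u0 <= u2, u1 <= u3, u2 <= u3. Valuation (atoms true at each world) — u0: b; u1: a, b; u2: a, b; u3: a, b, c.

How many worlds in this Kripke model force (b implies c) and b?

1

u0: does not force it — u0 does not force (b implies c) and b since u0 fails b implies c.
u1: does not force it.
u2: does not force it.
u3: forces it.
Worlds forcing the formula: {u3}.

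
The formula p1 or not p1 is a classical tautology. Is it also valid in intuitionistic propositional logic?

This is the law of excluded middle, which is not intuitionistically valid.
A Kripke countermodel: worlds a, b; order generated by a <= b; atoms true at each world — a:{}; b:{p1}.
a does not force p1 or not p1: neither disjunct is forced at a.
a lacks atom p1, so a does not force p1.
So the root a does not force the formula.

No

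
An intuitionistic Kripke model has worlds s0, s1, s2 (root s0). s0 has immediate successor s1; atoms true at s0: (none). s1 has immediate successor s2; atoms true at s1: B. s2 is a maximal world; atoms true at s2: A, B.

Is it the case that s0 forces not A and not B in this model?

No

s0 does not force not A and not B since s0 fails not A.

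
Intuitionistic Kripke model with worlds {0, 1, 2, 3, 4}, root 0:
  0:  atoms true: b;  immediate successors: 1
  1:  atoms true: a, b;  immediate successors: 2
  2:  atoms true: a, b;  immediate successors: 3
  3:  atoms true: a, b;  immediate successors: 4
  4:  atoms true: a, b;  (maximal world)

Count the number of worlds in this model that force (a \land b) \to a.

0: forces it.
1: forces it.
2: forces it.
3: forces it.
4: forces it.
Worlds forcing the formula: {0, 1, 2, 3, 4}.

5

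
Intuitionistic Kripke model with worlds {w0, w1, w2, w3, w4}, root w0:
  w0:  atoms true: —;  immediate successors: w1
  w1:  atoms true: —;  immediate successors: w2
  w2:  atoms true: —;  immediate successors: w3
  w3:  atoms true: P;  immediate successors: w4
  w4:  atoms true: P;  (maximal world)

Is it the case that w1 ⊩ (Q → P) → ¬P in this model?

No

w1 ⊮ (Q → P) → ¬P: already at w1 itself, w1 ⊩ Q → P but w1 ⊮ ¬P.
w1 ⊮ ¬P since w3 is accessible from w1 and w3 ⊩ P.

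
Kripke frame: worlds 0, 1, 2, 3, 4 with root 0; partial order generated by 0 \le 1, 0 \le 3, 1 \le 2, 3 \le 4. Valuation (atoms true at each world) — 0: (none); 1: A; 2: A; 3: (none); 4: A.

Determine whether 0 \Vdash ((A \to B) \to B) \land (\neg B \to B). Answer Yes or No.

No

0 \nVdash ((A \to B) \to B) \land (\neg B \to B) since 0 fails \neg B \to B.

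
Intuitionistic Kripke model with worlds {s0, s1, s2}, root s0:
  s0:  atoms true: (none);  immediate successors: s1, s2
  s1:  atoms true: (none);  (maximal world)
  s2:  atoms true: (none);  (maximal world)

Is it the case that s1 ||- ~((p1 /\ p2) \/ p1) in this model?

s1 ||- ~((p1 /\ p2) \/ p1): no world accessible from s1 forces (p1 /\ p2) \/ p1.

Yes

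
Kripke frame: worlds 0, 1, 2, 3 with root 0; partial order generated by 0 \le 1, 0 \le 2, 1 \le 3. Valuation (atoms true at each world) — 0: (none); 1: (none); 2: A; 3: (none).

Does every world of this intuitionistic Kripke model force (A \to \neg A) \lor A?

Not every world: 0 \nVdash (A \to \neg A) \lor A.
0 \nVdash (A \to \neg A) \lor A: neither disjunct is forced at 0.
0 \nVdash A \to \neg A: at the accessible world 2, 2 \Vdash A but 2 \nVdash \neg A.
2 \nVdash \neg A since 2 is accessible from 2 and 2 \Vdash A.

No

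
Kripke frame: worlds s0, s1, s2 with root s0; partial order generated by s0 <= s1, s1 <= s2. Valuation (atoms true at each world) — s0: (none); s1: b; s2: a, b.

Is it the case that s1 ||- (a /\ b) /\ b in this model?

s1 ||-/- (a /\ b) /\ b since s1 fails a /\ b.

No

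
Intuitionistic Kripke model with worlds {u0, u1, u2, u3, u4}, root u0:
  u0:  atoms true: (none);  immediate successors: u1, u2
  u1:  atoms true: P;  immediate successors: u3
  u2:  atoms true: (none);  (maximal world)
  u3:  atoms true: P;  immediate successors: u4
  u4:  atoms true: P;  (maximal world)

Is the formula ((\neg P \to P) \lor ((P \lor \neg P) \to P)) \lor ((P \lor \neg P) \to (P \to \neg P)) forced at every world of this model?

Not every world: u0 \nVdash ((\neg P \to P) \lor ((P \lor \neg P) \to P)) \lor ((P \lor \neg P) \to (P \to \neg P)).
u0 \nVdash ((\neg P \to P) \lor ((P \lor \neg P) \to P)) \lor ((P \lor \neg P) \to (P \to \neg P)): neither disjunct is forced at u0.
u0 \nVdash (\neg P \to P) \lor ((P \lor \neg P) \to P): neither disjunct is forced at u0.
u0 \nVdash \neg P \to P: at the accessible world u2, u2 \Vdash \neg P but u2 \nVdash P.

No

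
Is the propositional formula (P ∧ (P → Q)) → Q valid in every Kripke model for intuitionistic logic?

Yes

This is modus ponens in implicational form, which is intuitionistically derivable.
If a world forces P and P → Q, then applying the implication at that world (which is accessible from itself) gives Q.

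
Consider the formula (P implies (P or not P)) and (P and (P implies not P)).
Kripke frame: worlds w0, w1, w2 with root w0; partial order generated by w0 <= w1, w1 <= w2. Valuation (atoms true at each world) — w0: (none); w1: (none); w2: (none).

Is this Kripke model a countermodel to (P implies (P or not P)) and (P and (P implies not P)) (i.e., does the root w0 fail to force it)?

Yes

w0 does not force (P implies (P or not P)) and (P and (P implies not P)) since w0 fails P and (P implies not P).
So the root w0 does not force (P implies (P or not P)) and (P and (P implies not P)); the model is a countermodel.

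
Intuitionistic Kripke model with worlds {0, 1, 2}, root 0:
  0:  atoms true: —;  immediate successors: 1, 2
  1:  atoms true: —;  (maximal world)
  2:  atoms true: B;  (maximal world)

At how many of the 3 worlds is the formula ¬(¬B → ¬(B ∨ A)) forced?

0: does not force it — 0 ⊮ ¬(¬B → ¬(B ∨ A)) since 0 is accessible from 0 and 0 ⊩ ¬B → ¬(B ∨ A).
1: does not force it — 1 ⊮ ¬(¬B → ¬(B ∨ A)) since 1 is accessible from 1 and 1 ⊩ ¬B → ¬(B ∨ A).
2: does not force it — 2 ⊮ ¬(¬B → ¬(B ∨ A)) since 2 is accessible from 2 and 2 ⊩ ¬B → ¬(B ∨ A).
Worlds forcing the formula: { }.

0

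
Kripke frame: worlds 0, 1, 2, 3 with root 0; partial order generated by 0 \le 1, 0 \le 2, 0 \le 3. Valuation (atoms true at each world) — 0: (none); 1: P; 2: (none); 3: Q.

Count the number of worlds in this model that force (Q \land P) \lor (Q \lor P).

2

0: does not force it — 0 \nVdash (Q \land P) \lor (Q \lor P): neither disjunct is forced at 0.
1: forces it.
2: does not force it.
3: forces it.
Worlds forcing the formula: {1, 3}.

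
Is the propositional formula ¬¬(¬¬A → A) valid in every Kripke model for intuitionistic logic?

Yes

This is the double negation of double-negation elimination, which is intuitionistically derivable.
By Glivenko's theorem the double negation of any classical propositional tautology is intuitionistically provable; ¬¬A → A is classically a tautology.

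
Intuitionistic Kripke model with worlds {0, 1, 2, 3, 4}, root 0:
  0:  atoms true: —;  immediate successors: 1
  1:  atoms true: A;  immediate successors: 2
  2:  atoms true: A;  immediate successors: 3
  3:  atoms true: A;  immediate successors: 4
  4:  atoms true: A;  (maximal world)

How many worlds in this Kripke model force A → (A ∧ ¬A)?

0

0: does not force it — 0 ⊮ A → (A ∧ ¬A): at the accessible world 1, 1 ⊩ A but 1 ⊮ A ∧ ¬A.
1: does not force it.
2: does not force it.
3: does not force it.
4: does not force it.
Worlds forcing the formula: { }.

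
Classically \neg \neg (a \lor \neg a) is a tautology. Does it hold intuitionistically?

Yes

This is the double negation of excluded middle, which is intuitionistically derivable.
Assuming \neg (a \lor \neg a): from a we'd get a \lor \neg a, so \neg a; but then a \lor \neg a again — contradiction. Hence \neg \neg (a \lor \neg a).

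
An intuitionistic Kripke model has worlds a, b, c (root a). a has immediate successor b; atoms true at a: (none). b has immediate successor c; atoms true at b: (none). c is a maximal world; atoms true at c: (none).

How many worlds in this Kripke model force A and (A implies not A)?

0

a: does not force it — a does not force A and (A implies not A) since a fails A.
b: does not force it — b does not force A and (A implies not A) since b fails A.
c: does not force it.
Worlds forcing the formula: { }.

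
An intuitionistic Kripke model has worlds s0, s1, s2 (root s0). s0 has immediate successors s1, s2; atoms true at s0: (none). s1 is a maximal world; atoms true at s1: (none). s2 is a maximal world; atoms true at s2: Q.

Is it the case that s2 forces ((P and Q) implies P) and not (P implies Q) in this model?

No

s2 does not force ((P and Q) implies P) and not (P implies Q) since s2 fails not (P implies Q).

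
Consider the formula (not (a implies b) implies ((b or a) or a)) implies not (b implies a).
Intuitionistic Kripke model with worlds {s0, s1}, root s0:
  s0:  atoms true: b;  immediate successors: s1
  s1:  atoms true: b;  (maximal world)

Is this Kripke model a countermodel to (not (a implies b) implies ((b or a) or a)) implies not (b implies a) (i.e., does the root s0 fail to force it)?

No

s0 forces (not (a implies b) implies ((b or a) or a)) implies not (b implies a): every world accessible from s0 that forces not (a implies b) implies ((b or a) or a) (namely s0, s1) also forces not (b implies a).
So the root s0 forces (not (a implies b) implies ((b or a) or a)) implies not (b implies a); the model is not a countermodel.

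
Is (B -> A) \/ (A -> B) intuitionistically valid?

This is the Gödel–Dummett linearity axiom, which is not intuitionistically valid.
A Kripke countermodel: worlds 0, 1, 2; order generated by 0 <= 1, 0 <= 2; atoms true at each world — 0:{}; 1:{B}; 2:{A}.
0 ||-/- (B -> A) \/ (A -> B): neither disjunct is forced at 0.
0 ||-/- B -> A: at the accessible world 1, 1 ||- B but 1 ||-/- A.
1 lacks atom A, so 1 ||-/- A.
So the root 0 does not force the formula.

No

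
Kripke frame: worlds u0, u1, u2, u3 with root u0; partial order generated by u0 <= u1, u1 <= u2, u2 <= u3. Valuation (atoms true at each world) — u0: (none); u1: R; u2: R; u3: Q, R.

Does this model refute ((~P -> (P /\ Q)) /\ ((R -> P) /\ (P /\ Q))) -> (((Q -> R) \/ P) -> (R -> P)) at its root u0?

u0 ||- ((~P -> (P /\ Q)) /\ ((R -> P) /\ (P /\ Q))) -> (((Q -> R) \/ P) -> (R -> P)) vacuously: no world accessible from u0 forces the antecedent (~P -> (P /\ Q)) /\ ((R -> P) /\ (P /\ Q)).
So the root u0 forces ((~P -> (P /\ Q)) /\ ((R -> P) /\ (P /\ Q))) -> (((Q -> R) \/ P) -> (R -> P)); the model is not a countermodel.

No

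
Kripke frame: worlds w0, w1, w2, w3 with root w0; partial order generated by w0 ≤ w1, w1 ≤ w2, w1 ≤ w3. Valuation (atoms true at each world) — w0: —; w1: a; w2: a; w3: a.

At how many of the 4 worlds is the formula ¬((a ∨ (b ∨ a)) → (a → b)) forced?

w0: forces it.
w1: forces it.
w2: forces it.
w3: forces it.
Worlds forcing the formula: {w0, w1, w2, w3}.

4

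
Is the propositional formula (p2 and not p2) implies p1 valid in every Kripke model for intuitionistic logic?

Yes

This is an instance of ex falso quodlibet, which is intuitionistically derivable.
No world can force both p2 and not p2, so the antecedent p2 and not p2 is never forced and the implication holds vacuously at every world.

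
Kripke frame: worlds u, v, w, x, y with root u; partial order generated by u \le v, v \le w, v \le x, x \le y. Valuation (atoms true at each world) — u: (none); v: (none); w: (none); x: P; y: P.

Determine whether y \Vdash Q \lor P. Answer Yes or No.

Yes

y \Vdash Q \lor P via the disjunct P.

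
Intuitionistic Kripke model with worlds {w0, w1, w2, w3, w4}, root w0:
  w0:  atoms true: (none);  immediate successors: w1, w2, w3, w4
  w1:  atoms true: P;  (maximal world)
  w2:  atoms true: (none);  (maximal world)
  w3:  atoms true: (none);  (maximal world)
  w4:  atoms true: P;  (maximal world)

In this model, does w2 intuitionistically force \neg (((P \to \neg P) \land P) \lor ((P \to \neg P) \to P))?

Yes

w2 \Vdash \neg (((P \to \neg P) \land P) \lor ((P \to \neg P) \to P)): no world accessible from w2 forces ((P \to \neg P) \land P) \lor ((P \to \neg P) \to P).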